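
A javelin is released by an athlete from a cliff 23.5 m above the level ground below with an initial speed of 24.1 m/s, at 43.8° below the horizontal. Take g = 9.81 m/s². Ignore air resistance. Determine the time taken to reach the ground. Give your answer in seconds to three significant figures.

Components: vₓ = 24.10 cos 43.8° = 17.39 m/s, v_y0 = −16.68 m/s (downward).
With up positive and y = 0 at the ground: y(t) = 23.5 + (−16.68) t − 4.905 t². Setting y = 0 and taking the positive root: t = [−16.68 + √(16.68² + 2·9.81·23.5)] / 9.81 = (−16.68 + 27.19) / 9.81 = 1.071 s.

1.07 s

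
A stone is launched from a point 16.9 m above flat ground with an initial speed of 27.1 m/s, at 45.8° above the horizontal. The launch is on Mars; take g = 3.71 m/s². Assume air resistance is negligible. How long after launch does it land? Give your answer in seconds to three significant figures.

vₓ = 27.10 cos 45.8° = 18.89 m/s; v_y0 = 27.10 sin 45.8° = 19.43 m/s.
The projectile lands when y = 16.9 + (19.43) t − ½·3.71·t² = 0. Positive root: t = (19.43 + √(19.43² + 2·3.71·16.9)) / 3.71 = (19.43 + 22.42) / 3.71 = 11.28 s.

11.3 s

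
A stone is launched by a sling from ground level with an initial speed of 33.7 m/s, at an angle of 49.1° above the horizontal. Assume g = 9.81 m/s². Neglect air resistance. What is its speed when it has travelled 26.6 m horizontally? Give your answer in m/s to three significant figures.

25.9 m/s

Components: vₓ = 33.70 cos 49.1° = 22.06 m/s, v_y0 = 33.70 sin 49.1° = 25.47 m/s.
At x = 26.6 m, t = x/vₓ = 26.6/22.06 = 1.206 s.
Vertical velocity there: v_y = v_y0 − g t = 25.47 − 9.81 × 1.206 = 13.65 m/s.
Speed: √(vₓ² + v_y²) = √(22.06² + 13.65²) = 25.94 m/s.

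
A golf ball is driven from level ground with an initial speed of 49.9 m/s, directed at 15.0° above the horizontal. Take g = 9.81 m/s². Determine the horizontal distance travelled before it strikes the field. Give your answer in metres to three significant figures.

Components: vₓ = 49.90 cos 15.0° = 48.20 m/s, v_y0 = 49.90 sin 15.0° = 12.92 m/s.
Flight time T = 2 v_y0 / g = 2.633 s.
Horizontal distance R = vₓ T = 48.20 × 2.633 = 126.9 m.

127 m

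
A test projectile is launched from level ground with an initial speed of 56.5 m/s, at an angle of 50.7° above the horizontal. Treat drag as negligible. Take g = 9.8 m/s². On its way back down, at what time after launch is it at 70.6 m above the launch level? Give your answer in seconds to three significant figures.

Horizontal component vₓ = 56.50 cos 50.7° = 35.79 m/s; vertical v_y0 = 56.50 sin 50.7° = 43.72 m/s.
Height y(t) = 43.72 t − 4.900 t² = 70.6 gives 4.900 t² − 43.72 t + 70.6 = 0.
Quadratic formula: t = (43.72 ± √527.85) / 9.80 = (43.72 ± 22.98) / 9.80 → t = 2.117 s or 6.806 s.
The descending-branch root is 6.806 s.

6.81 s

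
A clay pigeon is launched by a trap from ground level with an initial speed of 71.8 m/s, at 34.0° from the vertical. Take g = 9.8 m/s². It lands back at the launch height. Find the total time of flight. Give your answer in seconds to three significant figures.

Components: vₓ = 71.80 sin 34.0° = 40.15 m/s, v_y0 = 71.80 cos 34.0° = 59.52 m/s.
It returns to y = 0 when t = 2 v_y0 / g = 2(59.52)/9.80 = 12.15 s.

12.1 s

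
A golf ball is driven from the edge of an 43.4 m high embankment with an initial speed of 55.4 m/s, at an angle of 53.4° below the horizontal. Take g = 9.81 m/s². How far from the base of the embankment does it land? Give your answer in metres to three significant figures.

29.4 m

vₓ = 55.40 cos 53.4° = 33.03 m/s; v_y0 = −44.48 m/s (downward).
With up positive and y = 0 at the ground: y(t) = 43.4 + (−44.48) t − 4.905 t². Setting y = 0 and taking the positive root: t = [−44.48 + √(44.48² + 2·9.81·43.4)] / 9.81 = (−44.48 + 53.19) / 9.81 = 0.8887 s.
Horizontal distance: R = vₓ t = 33.03 × 0.8887 = 29.35 m.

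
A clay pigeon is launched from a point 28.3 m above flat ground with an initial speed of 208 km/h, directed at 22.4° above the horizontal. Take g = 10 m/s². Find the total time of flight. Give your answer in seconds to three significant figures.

Convert: 208 km/h = 208/3.6 = 57.78 m/s.
Resolve: vₓ = 57.78 cos 22.4° = 53.42 m/s and v_y0 = 57.78 sin 22.4° = 22.02 m/s.
The projectile lands when y = 28.3 + (22.02) t − ½·10.0·t² = 0. Positive root: t = (22.02 + √(22.02² + 2·10.0·28.3)) / 10.0 = (22.02 + 32.42) / 10.0 = 5.443 s.

5.44 s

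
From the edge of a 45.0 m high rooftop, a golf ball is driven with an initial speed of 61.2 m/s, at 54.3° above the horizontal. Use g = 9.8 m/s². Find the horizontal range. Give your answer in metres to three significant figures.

vₓ = 61.20 cos 54.3° = 35.71 m/s; v_y0 = 61.20 sin 54.3° = 49.70 m/s.
Vertical motion (up positive, ground at y = 0): 4.900 t² − (49.70) t − 45.0 = 0, so t = (49.70 + √(49.70² + 2·9.80·45.0)) / 9.80 = (49.70 + 57.90) / 9.80 = 10.98 s.
Horizontal distance: R = vₓ t = 35.71 × 10.98 = 392.1 m.

392 m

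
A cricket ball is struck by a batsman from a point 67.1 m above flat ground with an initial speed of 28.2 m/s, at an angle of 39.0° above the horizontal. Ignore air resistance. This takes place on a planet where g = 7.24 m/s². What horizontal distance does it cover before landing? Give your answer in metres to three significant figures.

162 m

Horizontal component vₓ = 28.20 cos 39.0° = 21.92 m/s; vertical v_y0 = 28.20 sin 39.0° = 17.75 m/s.
Vertical motion (up positive, ground at y = 0): 3.620 t² − (17.75) t − 67.1 = 0, so t = (17.75 + √(17.75² + 2·7.24·67.1)) / 7.24 = (17.75 + 35.87) / 7.24 = 7.405 s.
Horizontal distance: R = vₓ t = 21.92 × 7.405 = 162.3 m.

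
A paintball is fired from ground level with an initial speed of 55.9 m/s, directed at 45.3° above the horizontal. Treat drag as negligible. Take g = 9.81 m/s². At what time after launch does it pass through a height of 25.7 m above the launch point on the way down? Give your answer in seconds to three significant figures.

Resolve: vₓ = 55.90 cos 45.3° = 39.32 m/s and v_y0 = 55.90 sin 45.3° = 39.73 m/s.
Require v_y0 t − ½ g t² = 25.7, i.e. 4.905 t² − 39.73 t + 25.7 = 0.
t = [39.73 ± √(39.73² − 2·9.81·25.7)] / 9.81 = (39.73 ± 32.78) / 9.81, so t = 0.7088 s or t = 7.392 s.
The descending-branch root is 7.392 s.

7.39 s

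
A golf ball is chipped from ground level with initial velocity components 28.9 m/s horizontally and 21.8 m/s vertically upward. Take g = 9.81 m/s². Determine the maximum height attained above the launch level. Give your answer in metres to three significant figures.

24.2 m

Maximum height: H = v_y0² / (2g) = 21.80² / (2 × 9.81) = 24.22 m.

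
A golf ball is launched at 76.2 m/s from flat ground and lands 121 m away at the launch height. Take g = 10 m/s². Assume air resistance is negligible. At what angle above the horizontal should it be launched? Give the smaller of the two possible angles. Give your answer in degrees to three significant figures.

6.01°

Level-ground range R = v₀² sin(2θ)/g ⇒ sin(2θ) = gR/v₀² = 10.0 × 121 / 76.2² = 0.2084.
2θ = 12.03° or 180° − 12.03° = 168.0°, so θ = 6.014° or 83.99°.
The smaller angle is 6.014°.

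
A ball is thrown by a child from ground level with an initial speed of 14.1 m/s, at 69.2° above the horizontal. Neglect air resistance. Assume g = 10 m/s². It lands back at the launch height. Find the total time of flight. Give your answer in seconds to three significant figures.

2.64 s

vₓ = 14.10 cos 69.2° = 5.007 m/s; v_y0 = 14.10 sin 69.2° = 13.18 m/s.
It returns to y = 0 when t = 2 v_y0 / g = 2(13.18)/10.0 = 2.636 s.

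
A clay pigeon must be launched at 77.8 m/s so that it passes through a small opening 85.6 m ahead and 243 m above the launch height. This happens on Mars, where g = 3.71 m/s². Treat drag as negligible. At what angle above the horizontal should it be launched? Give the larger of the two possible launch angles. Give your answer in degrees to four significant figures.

Trajectory: y = x tanθ − g x² (1 + tan²θ)/(2v₀²). With x = 85.6, y = 243, v₀ = 77.8, g = 3.71:
2.246 tan²θ − 85.6 tanθ + (245.2) = 0.
tanθ = [85.6 ± √(85.6² − 4 × 2.246 × (245.2))] / (2 × 2.246) = (85.6 ± 71.59) / 4.491, giving tanθ = 3.120 or 35.00.
θ = 72.23° or 88.36°; the larger is 88.36°.

88.36°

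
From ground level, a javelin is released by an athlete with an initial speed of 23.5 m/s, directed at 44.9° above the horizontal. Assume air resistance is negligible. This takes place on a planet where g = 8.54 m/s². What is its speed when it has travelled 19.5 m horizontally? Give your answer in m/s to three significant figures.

17.9 m/s

Resolve: vₓ = 23.50 cos 44.9° = 16.65 m/s and v_y0 = 23.50 sin 44.9° = 16.59 m/s.
Time to reach x = 19.5 m: t = x/vₓ = 19.5/16.65 = 1.171 s.
Vertical velocity there: v_y = v_y0 − g t = 16.59 − 8.54 × 1.171 = 6.584 m/s.
Speed: √(vₓ² + v_y²) = √(16.65² + 6.584²) = 17.90 m/s.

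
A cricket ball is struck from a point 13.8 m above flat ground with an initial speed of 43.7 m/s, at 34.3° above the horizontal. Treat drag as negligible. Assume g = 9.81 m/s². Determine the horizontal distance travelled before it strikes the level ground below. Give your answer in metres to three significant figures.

200 m

Resolve: vₓ = 43.70 cos 34.3° = 36.10 m/s and v_y0 = 43.70 sin 34.3° = 24.63 m/s.
The projectile lands when y = 13.8 + (24.63) t − ½·9.81·t² = 0. Positive root: t = (24.63 + √(24.63² + 2·9.81·13.8)) / 9.81 = (24.63 + 29.62) / 9.81 = 5.529 s.
Horizontal distance: R = vₓ t = 36.10 × 5.529 = 199.6 m.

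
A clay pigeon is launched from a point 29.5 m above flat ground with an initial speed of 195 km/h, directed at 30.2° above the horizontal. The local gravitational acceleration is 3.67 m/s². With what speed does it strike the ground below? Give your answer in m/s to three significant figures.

56.1 m/s

Convert: 195 km/h = 195/3.6 = 54.17 m/s.
Horizontal component vₓ = 54.17 cos 30.2° = 46.81 m/s; vertical v_y0 = 54.17 sin 30.2° = 27.25 m/s.
With up positive and y = 0 at the ground: y(t) = 29.5 + (27.25) t − 1.835 t². Setting y = 0 and taking the positive root: t = [27.25 + √(27.25² + 2·3.67·29.5)] / 3.67 = (27.25 + 30.97) / 3.67 = 15.86 s.
Vertical velocity at impact: v_y = v_y0 − g t = 27.25 − 3.67 × 15.86 = −30.97 m/s.
Speed: |v| = √(vₓ² + v_y²) = √(46.81² + 30.97²) = 56.13 m/s.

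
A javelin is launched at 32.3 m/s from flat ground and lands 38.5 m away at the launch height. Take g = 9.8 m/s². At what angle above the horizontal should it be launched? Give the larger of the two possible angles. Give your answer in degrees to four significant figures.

79.40°

Level-ground range R = v₀² sin(2θ)/g ⇒ sin(2θ) = gR/v₀² = 9.80 × 38.5 / 32.3² = 0.3616.
2θ = 21.20° or 180° − 21.20° = 158.8°, so θ = 10.60° or 79.40°.
The larger angle is 79.40°.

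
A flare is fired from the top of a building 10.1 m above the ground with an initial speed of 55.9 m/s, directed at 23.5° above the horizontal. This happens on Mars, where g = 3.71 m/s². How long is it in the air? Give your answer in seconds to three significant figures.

12.5 s

Horizontal component vₓ = 55.90 cos 23.5° = 51.26 m/s; vertical v_y0 = 55.90 sin 23.5° = 22.29 m/s.
The projectile lands when y = 10.1 + (22.29) t − ½·3.71·t² = 0. Positive root: t = (22.29 + √(22.29² + 2·3.71·10.1)) / 3.71 = (22.29 + 23.91) / 3.71 = 12.45 s.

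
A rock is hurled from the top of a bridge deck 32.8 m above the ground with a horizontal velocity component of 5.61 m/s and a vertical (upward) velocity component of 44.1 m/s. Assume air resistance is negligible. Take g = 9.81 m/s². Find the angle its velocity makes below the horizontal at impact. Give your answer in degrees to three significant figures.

83.7°

With up positive and y = 0 at the ground: y(t) = 32.8 + (44.10) t − 4.905 t². Setting y = 0 and taking the positive root: t = [44.10 + √(44.10² + 2·9.81·32.8)] / 9.81 = (44.10 + 50.88) / 9.81 = 9.682 s.
At impact: v_y = v_y0 − g t = −50.88 m/s; vₓ = 5.610 m/s.
Angle below horizontal: arctan(|v_y|/vₓ) = arctan(50.88/5.610) = 83.71°.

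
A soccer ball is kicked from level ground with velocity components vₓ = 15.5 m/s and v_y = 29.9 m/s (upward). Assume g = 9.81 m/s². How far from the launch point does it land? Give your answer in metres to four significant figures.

Flight time T = 2 v_y0 / g = 6.096 s.
Range: R = vₓ T = 15.50 × 6.096 = 94.49 m.

94.49 m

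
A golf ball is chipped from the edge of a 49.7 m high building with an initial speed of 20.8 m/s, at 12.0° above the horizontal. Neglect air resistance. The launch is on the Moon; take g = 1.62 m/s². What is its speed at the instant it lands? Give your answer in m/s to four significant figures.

24.37 m/s

Components: vₓ = 20.80 cos 12.0° = 20.35 m/s, v_y0 = 20.80 sin 12.0° = 4.325 m/s.
With up positive and y = 0 at the ground: y(t) = 49.7 + (4.325) t − 0.8100 t². Setting y = 0 and taking the positive root: t = [4.325 + √(4.325² + 2·1.62·49.7)] / 1.62 = (4.325 + 13.41) / 1.62 = 10.94 s.
Vertical velocity at impact: v_y = v_y0 − g t = 4.325 − 1.62 × 10.94 = −13.41 m/s.
Speed: |v| = √(vₓ² + v_y²) = √(20.35² + 13.41²) = 24.37 m/s.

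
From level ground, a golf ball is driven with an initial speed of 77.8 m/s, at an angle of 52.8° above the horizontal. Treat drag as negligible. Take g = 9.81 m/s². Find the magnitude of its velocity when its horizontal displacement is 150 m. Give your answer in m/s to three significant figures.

56.2 m/s

Horizontal component vₓ = 77.80 cos 52.8° = 47.04 m/s; vertical v_y0 = 77.80 sin 52.8° = 61.97 m/s.
x = vₓ t ⇒ t = 150/47.04 = 3.189 s.
Vertical velocity there: v_y = v_y0 − g t = 61.97 − 9.81 × 3.189 = 30.69 m/s.
Speed: √(vₓ² + v_y²) = √(47.04² + 30.69²) = 56.16 m/s.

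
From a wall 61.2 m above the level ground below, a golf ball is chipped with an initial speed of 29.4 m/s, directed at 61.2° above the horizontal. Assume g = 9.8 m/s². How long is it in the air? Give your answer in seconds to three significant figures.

Horizontal component vₓ = 29.40 cos 61.2° = 14.16 m/s; vertical v_y0 = 29.40 sin 61.2° = 25.76 m/s.
With up positive and y = 0 at the ground: y(t) = 61.2 + (25.76) t − 4.900 t². Setting y = 0 and taking the positive root: t = [25.76 + √(25.76² + 2·9.80·61.2)] / 9.80 = (25.76 + 43.17) / 9.80 = 7.034 s.

7.03 s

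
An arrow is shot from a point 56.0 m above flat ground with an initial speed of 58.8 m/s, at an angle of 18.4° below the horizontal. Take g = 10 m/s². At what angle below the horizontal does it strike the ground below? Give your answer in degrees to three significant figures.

Resolve: vₓ = 58.80 cos 18.4° = 55.79 m/s and v_y0 = −18.56 m/s (downward).
Vertical motion (up positive, ground at y = 0): 5.000 t² − (−18.56) t − 56.0 = 0, so t = (−18.56 + √(18.56² + 2·10.0·56.0)) / 10.0 = (−18.56 + 38.27) / 10.0 = 1.971 s.
At impact: v_y = v_y0 − g t = −38.27 m/s; vₓ = 55.79 m/s.
Angle below horizontal: arctan(|v_y|/vₓ) = arctan(38.27/55.79) = 34.45°.

34.4°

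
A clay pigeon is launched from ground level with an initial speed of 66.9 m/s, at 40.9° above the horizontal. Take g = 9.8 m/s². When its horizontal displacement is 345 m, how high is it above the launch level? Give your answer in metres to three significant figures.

Components: vₓ = 66.90 cos 40.9° = 50.57 m/s, v_y0 = 66.90 sin 40.9° = 43.80 m/s.
At x = 345 m, t = x/vₓ = 345/50.57 = 6.823 s.
Height: y = v_y0 t − ½ g t² = 43.80 × 6.823 − 4.900 × 6.823² = 298.8 − 228.1 = 70.76 m.

70.8 m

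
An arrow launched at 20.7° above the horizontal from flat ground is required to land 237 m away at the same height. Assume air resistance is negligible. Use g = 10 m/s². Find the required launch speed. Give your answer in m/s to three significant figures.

59.9 m/s

Level-ground range: R = v₀² sin(2θ)/g, so v₀ = √(gR / sin 2θ).
v₀ = √(10.0 × 237 / sin 41.40°) = √(2370 / 0.6613) = √3583.8 = 59.86 m/s.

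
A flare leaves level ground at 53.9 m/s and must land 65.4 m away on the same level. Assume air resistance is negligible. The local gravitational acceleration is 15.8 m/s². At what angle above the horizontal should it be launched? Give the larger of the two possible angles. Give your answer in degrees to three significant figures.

79.6°

From R = (v₀²/g) sin 2θ: sin 2θ = 15.8 × 65.4 / 2905.2 = 0.3557.
2θ = 20.84° or 180° − 20.84° = 159.2°, so θ = 10.42° or 79.58°.
The larger angle is 79.58°.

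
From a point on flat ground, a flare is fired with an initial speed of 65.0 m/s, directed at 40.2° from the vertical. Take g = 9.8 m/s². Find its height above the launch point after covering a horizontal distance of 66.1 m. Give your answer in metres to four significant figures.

Components: vₓ = 65.00 sin 40.2° = 41.95 m/s, v_y0 = 65.00 cos 40.2° = 49.65 m/s.
At x = 66.1 m, t = x/vₓ = 66.1/41.95 = 1.576 s.
Height: y = v_y0 t − ½ g t² = 49.65 × 1.576 − 4.900 × 1.576² = 78.22 − 12.16 = 66.06 m.

66.06 m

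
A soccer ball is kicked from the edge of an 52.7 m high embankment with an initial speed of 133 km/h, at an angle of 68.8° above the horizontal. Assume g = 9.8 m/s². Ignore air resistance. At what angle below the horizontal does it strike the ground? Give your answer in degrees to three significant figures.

74.2°

Convert: 133 km/h = 133/3.6 = 36.94 m/s.
Components: vₓ = 36.94 cos 68.8° = 13.36 m/s, v_y0 = 36.94 sin 68.8° = 34.44 m/s.
Vertical motion (up positive, ground at y = 0): 4.900 t² − (34.44) t − 52.7 = 0, so t = (34.44 + √(34.44² + 2·9.80·52.7)) / 9.80 = (34.44 + 47.11) / 9.80 = 8.322 s.
At impact: v_y = v_y0 − g t = −47.11 m/s; vₓ = 13.36 m/s.
Angle below horizontal: arctan(|v_y|/vₓ) = arctan(47.11/13.36) = 74.17°.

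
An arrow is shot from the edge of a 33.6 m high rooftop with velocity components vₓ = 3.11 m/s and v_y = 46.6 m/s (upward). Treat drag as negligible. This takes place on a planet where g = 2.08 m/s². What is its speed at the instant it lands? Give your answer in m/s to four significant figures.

The projectile lands when y = 33.6 + (46.60) t − ½·2.08·t² = 0. Positive root: t = (46.60 + √(46.60² + 2·2.08·33.6)) / 2.08 = (46.60 + 48.08) / 2.08 = 45.52 s.
Vertical velocity at impact: v_y = v_y0 − g t = 46.60 − 2.08 × 45.52 = −48.08 m/s.
Speed: |v| = √(vₓ² + v_y²) = √(3.110² + 48.08²) = 48.18 m/s.

48.18 m/s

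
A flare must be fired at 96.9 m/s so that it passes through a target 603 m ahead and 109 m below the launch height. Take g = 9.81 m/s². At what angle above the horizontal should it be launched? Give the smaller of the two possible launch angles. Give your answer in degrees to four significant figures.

Trajectory: y = x tanθ − g x² (1 + tan²θ)/(2v₀²). With x = 603, y = −109, v₀ = 96.9, g = 9.81:
189.9 tan²θ − 603 tanθ + (80.94) = 0.
tanθ = [603 ± √(603² − 4 × 189.9 × (80.94))] / (2 × 189.9) = (603 ± 549.6) / 379.9, giving tanθ = 0.1404 or 3.034.
θ = 7.995° or 71.76°; the smaller is 7.995°.

7.995°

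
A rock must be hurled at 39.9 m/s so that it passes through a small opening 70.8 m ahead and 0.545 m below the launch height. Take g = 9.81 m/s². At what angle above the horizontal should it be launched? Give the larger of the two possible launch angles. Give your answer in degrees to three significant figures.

77.1°

Trajectory: y = x tanθ − g x² (1 + tan²θ)/(2v₀²). With x = 70.8, y = −0.545, v₀ = 39.9, g = 9.81:
15.44 tan²θ − 70.8 tanθ + (14.90) = 0.
tanθ = [70.8 ± √(70.8² − 4 × 15.44 × (14.90))] / (2 × 15.44) = (70.8 ± 63.97) / 30.89, giving tanθ = 0.2211 or 4.363.
θ = 12.47° or 77.09°; the larger is 77.09°.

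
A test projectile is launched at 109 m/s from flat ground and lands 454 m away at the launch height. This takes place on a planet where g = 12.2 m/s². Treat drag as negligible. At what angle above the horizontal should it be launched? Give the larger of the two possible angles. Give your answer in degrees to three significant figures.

76.1°

R = v₀² sin 2θ / g gives sin 2θ = gR/v₀² = 12.2·454/109² = 0.4662.
2θ = 27.79° or 180° − 27.79° = 152.2°, so θ = 13.89° or 76.11°.
The larger angle is 76.11°.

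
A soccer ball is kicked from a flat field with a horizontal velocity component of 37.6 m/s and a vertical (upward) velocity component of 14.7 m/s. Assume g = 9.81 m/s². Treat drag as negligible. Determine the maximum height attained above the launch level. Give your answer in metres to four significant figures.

Peak height H = v_y0² / (2g) = 216.09 / 19.62 = 11.01 m.

11.01 m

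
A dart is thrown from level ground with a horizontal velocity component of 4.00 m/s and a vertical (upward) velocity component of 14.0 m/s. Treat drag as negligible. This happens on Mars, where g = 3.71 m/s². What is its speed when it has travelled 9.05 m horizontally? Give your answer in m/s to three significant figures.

6.89 m/s

x = vₓ t ⇒ t = 9.05/4.000 = 2.262 s.
Vertical velocity there: v_y = v_y0 − g t = 14.00 − 3.71 × 2.262 = 5.606 m/s.
Speed: √(vₓ² + v_y²) = √(4.000² + 5.606²) = 6.887 m/s.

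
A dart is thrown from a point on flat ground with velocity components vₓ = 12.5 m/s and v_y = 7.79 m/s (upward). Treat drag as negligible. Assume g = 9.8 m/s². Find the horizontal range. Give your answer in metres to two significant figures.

Time aloft: T = 2 v_y0 / g = 2 × 7.790 / 9.80 = 1.590 s.
Range: R = vₓ T = 12.50 × 1.590 = 19.87 m.

20 m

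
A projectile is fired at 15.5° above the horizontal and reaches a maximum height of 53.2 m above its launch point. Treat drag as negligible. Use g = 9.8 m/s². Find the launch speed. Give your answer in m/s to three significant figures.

At the peak v_y = 0, so v_y0 = √(2gH) = √(2 × 9.80 × 53.2) = 32.29 m/s.
v_y0 = v₀ sin θ ⇒ v₀ = 32.29 / sin 15.5° = 120.8 m/s.

121 m/s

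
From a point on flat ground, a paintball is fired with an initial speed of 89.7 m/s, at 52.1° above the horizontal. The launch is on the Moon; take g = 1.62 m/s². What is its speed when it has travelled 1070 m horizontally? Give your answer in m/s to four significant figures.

67.69 m/s

Resolve: vₓ = 89.70 cos 52.1° = 55.10 m/s and v_y0 = 89.70 sin 52.1° = 70.78 m/s.
Time to reach x = 1070 m: t = x/vₓ = 1070/55.10 = 19.42 s.
Vertical velocity there: v_y = v_y0 − g t = 70.78 − 1.62 × 19.42 = 39.32 m/s.
Speed: √(vₓ² + v_y²) = √(55.10² + 39.32²) = 67.69 m/s.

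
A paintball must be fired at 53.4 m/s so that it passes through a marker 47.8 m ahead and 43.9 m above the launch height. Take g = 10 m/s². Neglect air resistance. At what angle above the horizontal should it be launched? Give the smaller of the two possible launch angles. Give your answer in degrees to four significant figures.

Trajectory: y = x tanθ − g x² (1 + tan²θ)/(2v₀²). With x = 47.8, y = 43.9, v₀ = 53.4, g = 10.0:
4.006 tan²θ − 47.8 tanθ + (47.91) = 0.
tanθ = [47.8 ± √(47.8² − 4 × 4.006 × (47.91))] / (2 × 4.006) = (47.8 ± 38.95) / 8.013, giving tanθ = 1.104 or 10.83.
θ = 47.84° or 84.72°; the smaller is 47.84°.

47.84°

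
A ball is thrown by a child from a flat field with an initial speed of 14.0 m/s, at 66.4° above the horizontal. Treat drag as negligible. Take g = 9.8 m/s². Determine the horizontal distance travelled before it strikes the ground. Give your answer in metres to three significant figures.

Resolve: vₓ = 14.00 cos 66.4° = 5.605 m/s and v_y0 = 14.00 sin 66.4° = 12.83 m/s.
Time aloft: T = 2 v_y0 / g = 2 × 12.83 / 9.80 = 2.618 s.
Horizontal distance R = vₓ T = 5.605 × 2.618 = 14.67 m.

14.7 m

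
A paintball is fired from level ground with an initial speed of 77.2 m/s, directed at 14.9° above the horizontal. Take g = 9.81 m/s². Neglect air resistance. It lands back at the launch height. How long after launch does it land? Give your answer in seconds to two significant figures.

Components: vₓ = 77.20 cos 14.9° = 74.60 m/s, v_y0 = 77.20 sin 14.9° = 19.85 m/s.
Time of flight on level ground: T = 2 v_y0 / g = 2 × 19.85 / 9.81 = 4.047 s.

4.0 s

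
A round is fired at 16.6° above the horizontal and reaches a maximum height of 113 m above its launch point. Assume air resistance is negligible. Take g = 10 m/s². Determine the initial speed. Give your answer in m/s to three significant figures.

166 m/s

At the peak v_y = 0, so v_y0 = √(2gH) = √(2 × 10.0 × 113) = 47.54 m/s.
v_y0 = v₀ sin θ ⇒ v₀ = 47.54 / sin 16.6° = 166.4 m/s.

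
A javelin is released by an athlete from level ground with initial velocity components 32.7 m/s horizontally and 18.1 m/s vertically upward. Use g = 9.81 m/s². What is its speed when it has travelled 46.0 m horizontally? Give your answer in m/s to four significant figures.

At x = 46.0 m, t = x/vₓ = 46.0/32.70 = 1.407 s.
Vertical velocity there: v_y = v_y0 − g t = 18.10 − 9.81 × 1.407 = 4.300 m/s.
Speed: √(vₓ² + v_y²) = √(32.70² + 4.300²) = 32.98 m/s.

32.98 m/s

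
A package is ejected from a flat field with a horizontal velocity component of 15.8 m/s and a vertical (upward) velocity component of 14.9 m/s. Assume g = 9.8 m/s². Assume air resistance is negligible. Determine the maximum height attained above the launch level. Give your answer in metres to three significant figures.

Maximum height: H = v_y0² / (2g) = 14.90² / (2 × 9.80) = 11.33 m.

11.3 m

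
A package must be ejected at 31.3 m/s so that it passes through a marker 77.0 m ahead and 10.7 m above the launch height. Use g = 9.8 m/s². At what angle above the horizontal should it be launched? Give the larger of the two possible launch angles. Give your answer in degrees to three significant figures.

Trajectory: y = x tanθ − g x² (1 + tan²θ)/(2v₀²). With x = 77.0, y = 10.7, v₀ = 31.3, g = 9.80:
29.65 tan²θ − 77.0 tanθ + (40.35) = 0.
tanθ = [77.0 ± √(77.0² − 4 × 29.65 × (40.35))] / (2 × 29.65) = (77.0 ± 33.80) / 59.31, giving tanθ = 0.7284 or 1.868.
θ = 36.07° or 61.84°; the larger is 61.84°.

61.8°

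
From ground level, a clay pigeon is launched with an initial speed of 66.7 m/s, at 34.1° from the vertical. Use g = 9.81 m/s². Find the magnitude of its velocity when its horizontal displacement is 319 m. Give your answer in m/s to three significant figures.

47.0 m/s

Horizontal component vₓ = 66.70 sin 34.1° = 37.39 m/s; vertical v_y0 = 66.70 cos 34.1° = 55.23 m/s.
Time to reach x = 319 m: t = x/vₓ = 319/37.39 = 8.531 s.
Vertical velocity there: v_y = v_y0 − g t = 55.23 − 9.81 × 8.531 = −28.45 m/s.
Speed: √(vₓ² + v_y²) = √(37.39² + 28.45²) = 46.99 m/s.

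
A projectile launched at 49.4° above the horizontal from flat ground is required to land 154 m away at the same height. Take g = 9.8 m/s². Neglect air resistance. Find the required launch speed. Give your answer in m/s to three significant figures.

Level-ground range: R = v₀² sin(2θ)/g, so v₀ = √(gR / sin 2θ).
v₀ = √(9.80 × 154 / sin 98.80°) = √(1509 / 0.9882) = √1527.2 = 39.08 m/s.

39.1 m/s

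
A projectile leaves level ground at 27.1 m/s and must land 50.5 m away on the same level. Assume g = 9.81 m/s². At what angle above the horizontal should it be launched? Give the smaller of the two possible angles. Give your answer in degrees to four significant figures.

From R = (v₀²/g) sin 2θ: sin 2θ = 9.81 × 50.5 / 734.41 = 0.6746.
2θ = 42.42° or 180° − 42.42° = 137.6°, so θ = 21.21° or 68.79°.
The smaller angle is 21.21°.

21.21°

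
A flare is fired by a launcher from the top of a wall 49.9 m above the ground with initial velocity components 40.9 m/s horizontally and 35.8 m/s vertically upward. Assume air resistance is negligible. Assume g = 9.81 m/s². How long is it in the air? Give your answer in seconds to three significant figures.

Vertical motion (up positive, ground at y = 0): 4.905 t² − (35.80) t − 49.9 = 0, so t = (35.80 + √(35.80² + 2·9.81·49.9)) / 9.81 = (35.80 + 47.55) / 9.81 = 8.496 s.

8.50 s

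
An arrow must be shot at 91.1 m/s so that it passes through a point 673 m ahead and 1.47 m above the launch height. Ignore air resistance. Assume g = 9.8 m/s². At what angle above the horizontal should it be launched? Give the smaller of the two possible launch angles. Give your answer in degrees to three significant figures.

26.5°

Trajectory: y = x tanθ − g x² (1 + tan²θ)/(2v₀²). With x = 673, y = 1.47, v₀ = 91.1, g = 9.80:
267.4 tan²θ − 673 tanθ + (268.9) = 0.
tanθ = [673 ± √(673² − 4 × 267.4 × (268.9))] / (2 × 267.4) = (673 ± 406.6) / 534.8, giving tanθ = 0.4981 or 2.019.
θ = 26.48° or 63.65°; the smaller is 26.48°.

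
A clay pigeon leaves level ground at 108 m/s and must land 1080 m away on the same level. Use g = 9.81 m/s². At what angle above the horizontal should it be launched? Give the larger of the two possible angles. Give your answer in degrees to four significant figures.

Level-ground range R = v₀² sin(2θ)/g ⇒ sin(2θ) = gR/v₀² = 9.81 × 1080 / 108² = 0.9083.
2θ = 65.28° or 180° − 65.28° = 114.7°, so θ = 32.64° or 57.36°.
The larger angle is 57.36°.

57.36°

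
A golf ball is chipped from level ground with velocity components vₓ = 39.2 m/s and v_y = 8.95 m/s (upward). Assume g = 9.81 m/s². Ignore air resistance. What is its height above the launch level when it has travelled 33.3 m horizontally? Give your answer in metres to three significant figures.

At x = 33.3 m, t = x/vₓ = 33.3/39.20 = 0.8495 s.
Height: y = v_y0 t − ½ g t² = 8.950 × 0.8495 − 4.905 × 0.8495² = 7.603 − 3.540 = 4.063 m.

4.06 m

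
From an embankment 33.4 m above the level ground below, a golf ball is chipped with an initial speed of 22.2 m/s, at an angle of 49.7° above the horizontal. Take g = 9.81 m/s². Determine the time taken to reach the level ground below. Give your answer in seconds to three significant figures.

vₓ = 22.20 cos 49.7° = 14.36 m/s; v_y0 = 22.20 sin 49.7° = 16.93 m/s.
With up positive and y = 0 at the ground: y(t) = 33.4 + (16.93) t − 4.905 t². Setting y = 0 and taking the positive root: t = [16.93 + √(16.93² + 2·9.81·33.4)] / 9.81 = (16.93 + 30.69) / 9.81 = 4.855 s.

4.85 s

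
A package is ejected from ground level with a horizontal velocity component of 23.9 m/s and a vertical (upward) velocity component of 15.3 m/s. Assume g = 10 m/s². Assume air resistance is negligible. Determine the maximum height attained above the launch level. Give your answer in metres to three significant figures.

11.7 m

At the apex v_y = 0, so H = v_y0²/(2g) = 15.30²/20.00 = 11.70 m.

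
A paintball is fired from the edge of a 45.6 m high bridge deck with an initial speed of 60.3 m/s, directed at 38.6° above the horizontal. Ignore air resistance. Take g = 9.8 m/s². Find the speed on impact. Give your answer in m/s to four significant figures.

vₓ = 60.30 cos 38.6° = 47.13 m/s; v_y0 = 60.30 sin 38.6° = 37.62 m/s.
The projectile lands when y = 45.6 + (37.62) t − ½·9.80·t² = 0. Positive root: t = (37.62 + √(37.62² + 2·9.80·45.6)) / 9.80 = (37.62 + 48.05) / 9.80 = 8.742 s.
Vertical velocity at impact: v_y = v_y0 − g t = 37.62 − 9.80 × 8.742 = −48.05 m/s.
Speed: |v| = √(vₓ² + v_y²) = √(47.13² + 48.05²) = 67.30 m/s.

67.30 m/s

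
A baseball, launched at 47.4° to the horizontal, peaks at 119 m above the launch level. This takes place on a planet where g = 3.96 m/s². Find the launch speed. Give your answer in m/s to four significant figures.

At the peak v_y = 0, so v_y0 = √(2gH) = √(2 × 3.96 × 119) = 30.70 m/s.
v_y0 = v₀ sin θ ⇒ v₀ = 30.70 / sin 47.4° = 41.71 m/s.

41.71 m/s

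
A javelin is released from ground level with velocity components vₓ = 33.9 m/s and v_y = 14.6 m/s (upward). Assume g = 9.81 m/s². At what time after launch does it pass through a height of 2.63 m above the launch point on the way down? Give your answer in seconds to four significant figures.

2.784 s

Require v_y0 t − ½ g t² = 2.63, i.e. 4.905 t² − 14.60 t + 2.63 = 0.
t = [14.60 ± √(14.60² − 2·9.81·2.63)] / 9.81 = (14.60 ± 12.71) / 9.81, so t = 0.1926 s or t = 2.784 s.
The descending-branch root is 2.784 s.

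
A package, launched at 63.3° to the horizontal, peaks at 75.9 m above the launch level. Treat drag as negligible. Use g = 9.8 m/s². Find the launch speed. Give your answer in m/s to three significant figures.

43.2 m/s

At the peak v_y = 0, so v_y0 = √(2gH) = √(2 × 9.80 × 75.9) = 38.57 m/s.
v_y0 = v₀ sin θ ⇒ v₀ = 38.57 / sin 63.3° = 43.17 m/s.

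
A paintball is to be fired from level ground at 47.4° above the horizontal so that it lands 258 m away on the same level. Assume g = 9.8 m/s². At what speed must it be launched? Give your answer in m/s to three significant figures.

50.4 m/s

From R = (v₀² / g) sin 2θ: v₀ = √(gR / sin 2θ).
v₀ = √(9.80 × 258 / sin 94.80°) = √(2528 / 0.9965) = √2537.3 = 50.37 m/s.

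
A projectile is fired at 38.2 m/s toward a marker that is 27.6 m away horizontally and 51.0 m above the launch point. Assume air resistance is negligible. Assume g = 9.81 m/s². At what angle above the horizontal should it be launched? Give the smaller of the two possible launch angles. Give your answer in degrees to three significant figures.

Trajectory: y = x tanθ − g x² (1 + tan²θ)/(2v₀²). With x = 27.6, y = 51.0, v₀ = 38.2, g = 9.81:
2.561 tan²θ − 27.6 tanθ + (53.56) = 0.
tanθ = [27.6 ± √(27.6² − 4 × 2.561 × (53.56))] / (2 × 2.561) = (27.6 ± 14.60) / 5.121, giving tanθ = 2.538 or 8.241.
θ = 68.50° or 83.08°; the smaller is 68.50°.

68.5°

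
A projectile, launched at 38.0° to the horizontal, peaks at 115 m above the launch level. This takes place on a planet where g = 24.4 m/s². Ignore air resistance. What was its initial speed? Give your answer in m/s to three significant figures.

At the peak v_y = 0, so v_y0 = √(2gH) = √(2 × 24.4 × 115) = 74.91 m/s.
v_y0 = v₀ sin θ ⇒ v₀ = 74.91 / sin 38.0° = 121.7 m/s.

122 m/s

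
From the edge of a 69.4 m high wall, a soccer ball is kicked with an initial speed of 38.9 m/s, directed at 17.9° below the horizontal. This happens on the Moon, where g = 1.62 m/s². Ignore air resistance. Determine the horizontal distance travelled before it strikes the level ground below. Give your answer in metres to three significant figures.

165 m

Resolve: vₓ = 38.90 cos 17.9° = 37.02 m/s and v_y0 = −11.96 m/s (downward).
Vertical motion (up positive, ground at y = 0): 0.8100 t² − (−11.96) t − 69.4 = 0, so t = (−11.96 + √(11.96² + 2·1.62·69.4)) / 1.62 = (−11.96 + 19.18) / 1.62 = 4.458 s.
Horizontal distance: R = vₓ t = 37.02 × 4.458 = 165.0 m.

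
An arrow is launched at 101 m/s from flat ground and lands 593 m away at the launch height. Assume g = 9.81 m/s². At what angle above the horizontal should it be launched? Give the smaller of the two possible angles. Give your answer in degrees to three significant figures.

17.4°

R = v₀² sin 2θ / g gives sin 2θ = gR/v₀² = 9.81·593/101² = 0.5703.
2θ = 34.77° or 180° − 34.77° = 145.2°, so θ = 17.38° or 72.62°.
The smaller angle is 17.38°.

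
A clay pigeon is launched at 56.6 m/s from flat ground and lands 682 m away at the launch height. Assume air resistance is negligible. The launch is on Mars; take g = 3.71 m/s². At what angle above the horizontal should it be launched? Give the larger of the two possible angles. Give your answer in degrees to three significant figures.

63.9°

R = v₀² sin 2θ / g gives sin 2θ = gR/v₀² = 3.71·682/56.6² = 0.7898.
2θ = 52.17° or 180° − 52.17° = 127.8°, so θ = 26.08° or 63.92°.
The larger angle is 63.92°.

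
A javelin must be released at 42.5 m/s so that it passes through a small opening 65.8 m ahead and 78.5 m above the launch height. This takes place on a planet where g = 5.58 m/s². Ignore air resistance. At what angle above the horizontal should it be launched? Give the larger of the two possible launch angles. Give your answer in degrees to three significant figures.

Trajectory: y = x tanθ − g x² (1 + tan²θ)/(2v₀²). With x = 65.8, y = 78.5, v₀ = 42.5, g = 5.58:
6.688 tan²θ − 65.8 tanθ + (85.19) = 0.
tanθ = [65.8 ± √(65.8² − 4 × 6.688 × (85.19))] / (2 × 6.688) = (65.8 ± 45.29) / 13.38, giving tanθ = 1.534 or 8.305.
θ = 56.90° or 83.13°; the larger is 83.13°.

83.1°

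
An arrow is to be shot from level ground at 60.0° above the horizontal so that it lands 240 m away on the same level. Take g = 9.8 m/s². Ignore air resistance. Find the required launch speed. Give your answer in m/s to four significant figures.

From R = (v₀² / g) sin 2θ: v₀ = √(gR / sin 2θ).
v₀ = √(9.80 × 240 / sin 120.0°) = √(2352 / 0.8660) = √2715.9 = 52.11 m/s.

52.11 m/s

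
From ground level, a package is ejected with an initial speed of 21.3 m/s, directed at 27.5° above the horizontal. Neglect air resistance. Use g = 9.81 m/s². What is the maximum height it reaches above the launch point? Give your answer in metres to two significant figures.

4.9 m

Components: vₓ = 21.30 cos 27.5° = 18.89 m/s, v_y0 = 21.30 sin 27.5° = 9.835 m/s.
At the apex v_y = 0, so H = v_y0²/(2g) = 9.835²/19.62 = 4.930 m.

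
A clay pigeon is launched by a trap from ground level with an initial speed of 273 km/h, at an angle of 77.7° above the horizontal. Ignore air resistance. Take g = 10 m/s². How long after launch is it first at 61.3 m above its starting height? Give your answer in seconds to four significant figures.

0.8795 s

Convert: 273 km/h = 273/3.6 = 75.83 m/s.
Resolve: vₓ = 75.83 cos 77.7° = 16.15 m/s and v_y0 = 75.83 sin 77.7° = 74.09 m/s.
Height y(t) = 74.09 t − 5.000 t² = 61.3 gives 5.000 t² − 74.09 t + 61.3 = 0.
Quadratic formula: t = (74.09 ± √4263.7) / 10.0 = (74.09 ± 65.30) / 10.0 → t = 0.8795 s or 13.94 s.
The first (ascending) time is 0.8795 s.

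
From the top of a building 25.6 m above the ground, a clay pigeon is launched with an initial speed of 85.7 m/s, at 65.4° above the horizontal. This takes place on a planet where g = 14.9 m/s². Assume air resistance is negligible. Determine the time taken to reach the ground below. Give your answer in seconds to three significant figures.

Components: vₓ = 85.70 cos 65.4° = 35.68 m/s, v_y0 = 85.70 sin 65.4° = 77.92 m/s.
With up positive and y = 0 at the ground: y(t) = 25.6 + (77.92) t − 7.450 t². Setting y = 0 and taking the positive root: t = [77.92 + √(77.92² + 2·14.9·25.6)] / 14.9 = (77.92 + 82.67) / 14.9 = 10.78 s.

10.8 s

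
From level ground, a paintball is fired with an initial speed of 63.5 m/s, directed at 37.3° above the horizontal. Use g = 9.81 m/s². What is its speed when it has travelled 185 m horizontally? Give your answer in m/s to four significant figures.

vₓ = 63.50 cos 37.3° = 50.51 m/s; v_y0 = 63.50 sin 37.3° = 38.48 m/s.
x = vₓ t ⇒ t = 185/50.51 = 3.662 s.
Vertical velocity there: v_y = v_y0 − g t = 38.48 − 9.81 × 3.662 = 2.552 m/s.
Speed: √(vₓ² + v_y²) = √(50.51² + 2.552²) = 50.58 m/s.

50.58 m/s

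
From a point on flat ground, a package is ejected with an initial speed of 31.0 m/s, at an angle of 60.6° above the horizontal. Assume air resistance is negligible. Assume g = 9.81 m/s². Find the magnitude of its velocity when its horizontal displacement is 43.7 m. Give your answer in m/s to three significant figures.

15.3 m/s

Resolve: vₓ = 31.00 cos 60.6° = 15.22 m/s and v_y0 = 31.00 sin 60.6° = 27.01 m/s.
Time to reach x = 43.7 m: t = x/vₓ = 43.7/15.22 = 2.872 s.
Vertical velocity there: v_y = v_y0 − g t = 27.01 − 9.81 × 2.872 = −1.163 m/s.
Speed: √(vₓ² + v_y²) = √(15.22² + 1.163²) = 15.26 m/s.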